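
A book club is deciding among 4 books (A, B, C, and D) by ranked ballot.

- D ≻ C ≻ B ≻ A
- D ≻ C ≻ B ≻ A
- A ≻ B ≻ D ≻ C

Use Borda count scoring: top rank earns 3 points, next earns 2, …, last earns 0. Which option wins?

D

Borda scores:
  A: 0 + 0 + 3 = 3
  B: 1 + 1 + 2 = 4
  C: 2 + 2 + 0 = 4
  D: 3 + 3 + 1 = 7
D has the highest total.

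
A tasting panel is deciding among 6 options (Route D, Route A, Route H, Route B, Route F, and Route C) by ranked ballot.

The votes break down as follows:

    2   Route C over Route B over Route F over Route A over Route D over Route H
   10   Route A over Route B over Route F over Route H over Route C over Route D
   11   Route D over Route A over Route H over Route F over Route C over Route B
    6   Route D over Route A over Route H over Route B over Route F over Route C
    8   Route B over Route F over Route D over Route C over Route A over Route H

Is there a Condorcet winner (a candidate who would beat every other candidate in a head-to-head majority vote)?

No

Head-to-head results (37 voters total):
Route D vs Route A: Route D wins 25–12.
Route D vs Route H: Route D wins 27–10.
Route D vs Route B: Route B wins 20–17.
Route D vs Route F: Route F wins 20–17.
Route D vs Route C: Route D wins 25–12.
Route A vs Route H: Route A wins 37–0.
Route A vs Route B: Route A wins 27–10.
Route A vs Route F: Route A wins 27–10.
Route A vs Route C: Route A wins 27–10.
Route H vs Route B: Route B wins 20–17.
Route H vs Route F: Route F wins 20–17.
Route H vs Route C: Route H wins 27–10.
Route B vs Route F: Route B wins 26–11.
Route B vs Route C: Route B wins 24–13.
Route F vs Route C: Route F wins 35–2.
No candidate beats all others: Route D beats Route A beats Route B beats Route D, a majority cycle.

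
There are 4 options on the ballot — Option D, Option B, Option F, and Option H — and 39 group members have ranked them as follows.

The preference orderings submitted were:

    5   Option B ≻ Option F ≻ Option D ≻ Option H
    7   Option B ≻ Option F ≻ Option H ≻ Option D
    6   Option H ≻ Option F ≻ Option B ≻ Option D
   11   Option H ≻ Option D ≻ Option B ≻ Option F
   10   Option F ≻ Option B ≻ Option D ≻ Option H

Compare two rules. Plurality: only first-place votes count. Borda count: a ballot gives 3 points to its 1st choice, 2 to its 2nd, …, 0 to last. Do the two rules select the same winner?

No

Plurality first-place counts: Option D 0, Option B 12, Option F 10, Option H 17 → Option H.
Borda totals: Option D 37, Option B 73, Option F 66, Option H 58 → Option B.
The two rules disagree: plurality picks Option H, Borda picks Option B.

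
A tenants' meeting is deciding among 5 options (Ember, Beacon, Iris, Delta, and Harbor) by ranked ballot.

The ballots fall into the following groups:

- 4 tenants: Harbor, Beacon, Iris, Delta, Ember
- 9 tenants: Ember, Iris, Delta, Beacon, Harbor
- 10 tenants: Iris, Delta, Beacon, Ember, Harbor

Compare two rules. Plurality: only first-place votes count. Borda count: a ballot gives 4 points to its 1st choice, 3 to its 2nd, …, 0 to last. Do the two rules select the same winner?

Yes

Plurality first-place counts: Ember 9, Beacon 0, Iris 10, Delta 0, Harbor 4 → Iris.
Borda totals: Ember 46, Beacon 41, Iris 75, Delta 52, Harbor 16 → Iris.
The two rules agree on Iris.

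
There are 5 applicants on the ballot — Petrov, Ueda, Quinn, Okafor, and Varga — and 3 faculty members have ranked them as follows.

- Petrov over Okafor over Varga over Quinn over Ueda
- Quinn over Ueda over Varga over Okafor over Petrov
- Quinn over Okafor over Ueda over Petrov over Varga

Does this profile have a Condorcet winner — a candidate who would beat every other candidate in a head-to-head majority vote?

Yes

Head-to-head results (3 voters total):
Petrov vs Ueda: Ueda wins 2–1.
Petrov vs Quinn: Quinn wins 2–1.
Petrov vs Okafor: Okafor wins 2–1.
Petrov vs Varga: Petrov wins 2–1.
Ueda vs Quinn: Quinn wins 3–0.
Ueda vs Okafor: Okafor wins 2–1.
Ueda vs Varga: Ueda wins 2–1.
Quinn vs Okafor: Quinn wins 2–1.
Quinn vs Varga: Quinn wins 2–1.
Okafor vs Varga: Okafor wins 2–1.
Quinn beats each rival — Petrov (2–1), Ueda (3–0), Okafor (2–1), Varga (2–1) — so Quinn is the Condorcet winner.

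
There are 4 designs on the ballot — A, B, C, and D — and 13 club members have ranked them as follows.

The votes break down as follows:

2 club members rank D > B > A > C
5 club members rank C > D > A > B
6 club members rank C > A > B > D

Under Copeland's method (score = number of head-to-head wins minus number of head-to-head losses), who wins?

C

Pairwise results:
  A vs B: A wins 11–2.
  A vs C: C wins 11–2.
  A vs D: D wins 7–6.
  B vs C: C wins 11–2.
  B vs D: D wins 7–6.
  C vs D: C wins 11–2.
Copeland scores (wins − losses):
  A: 1 − 2 = -1
  B: 0 − 3 = -3
  C: 3 − 0 = 3
  D: 2 − 1 = 1
C has the best Copeland score.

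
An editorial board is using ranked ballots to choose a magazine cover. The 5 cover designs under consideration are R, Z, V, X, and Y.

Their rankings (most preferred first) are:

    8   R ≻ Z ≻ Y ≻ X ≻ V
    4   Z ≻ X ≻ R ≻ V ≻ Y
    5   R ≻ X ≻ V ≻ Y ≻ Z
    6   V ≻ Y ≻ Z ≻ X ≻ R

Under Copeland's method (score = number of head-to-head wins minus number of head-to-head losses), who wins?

R

Pairwise results:
  R vs Z: R wins 13–10.
  R vs V: R wins 17–6.
  R vs X: R wins 13–10.
  R vs Y: R wins 17–6.
  Z vs V: Z wins 12–11.
  Z vs X: Z wins 18–5.
  Z vs Y: Z wins 12–11.
  V vs X: X wins 17–6.
  V vs Y: V wins 15–8.
  X vs Y: Y wins 14–9.
Copeland scores (wins − losses):
  R: 4 − 0 = 4
  Z: 3 − 1 = 2
  V: 1 − 3 = -2
  X: 1 − 3 = -2
  Y: 1 − 3 = -2
R has the best Copeland score.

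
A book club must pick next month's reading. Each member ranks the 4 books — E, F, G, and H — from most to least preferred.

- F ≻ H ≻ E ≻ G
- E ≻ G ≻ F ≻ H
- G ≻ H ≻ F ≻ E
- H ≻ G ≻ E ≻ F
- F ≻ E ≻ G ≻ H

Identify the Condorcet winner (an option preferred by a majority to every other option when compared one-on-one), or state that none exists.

Head-to-head results (5 voters total):
E vs F: F wins 3–2.
E vs G: E wins 3–2.
E vs H: H wins 3–2.
F vs G: G wins 3–2.
F vs H: F wins 3–2.
G vs H: G wins 3–2.
No candidate beats all others: E beats G beats F beats E, a majority cycle.

There is no Condorcet winner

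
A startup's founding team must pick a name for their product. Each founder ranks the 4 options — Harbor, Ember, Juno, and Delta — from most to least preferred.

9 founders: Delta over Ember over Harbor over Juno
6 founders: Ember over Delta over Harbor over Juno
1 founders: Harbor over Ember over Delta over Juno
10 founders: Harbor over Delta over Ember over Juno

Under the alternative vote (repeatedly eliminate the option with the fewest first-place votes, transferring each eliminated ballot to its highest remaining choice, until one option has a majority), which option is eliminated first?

Juno

Round 1: Harbor 11, Delta 9, Ember 6, Juno 0. Juno has the fewest and is eliminated.
Round 2: Harbor 11, Delta 9, Ember 6. Ember has the fewest and is eliminated.
Round 3: Delta 15, Harbor 11. Delta has a majority.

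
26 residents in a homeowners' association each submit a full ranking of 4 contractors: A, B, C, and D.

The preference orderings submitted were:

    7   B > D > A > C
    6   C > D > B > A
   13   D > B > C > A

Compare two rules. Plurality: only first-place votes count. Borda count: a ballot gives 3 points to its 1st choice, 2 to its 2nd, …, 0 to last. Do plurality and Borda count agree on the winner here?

Plurality first-place counts: A 0, B 7, C 6, D 13 → D.
Borda totals: A 7, B 53, C 31, D 65 → D.
The two rules agree on D.

Yes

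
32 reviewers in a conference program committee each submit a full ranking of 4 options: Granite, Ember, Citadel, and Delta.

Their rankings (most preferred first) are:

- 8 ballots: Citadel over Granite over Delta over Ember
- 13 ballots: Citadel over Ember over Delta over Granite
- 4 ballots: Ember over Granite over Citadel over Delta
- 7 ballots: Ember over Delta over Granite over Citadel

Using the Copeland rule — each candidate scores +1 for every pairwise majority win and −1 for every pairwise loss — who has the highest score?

Citadel

Pairwise results:
  Granite vs Ember: Ember wins 24–8.
  Granite vs Citadel: Citadel wins 21–11.
  Granite vs Delta: Delta wins 20–12.
  Ember vs Citadel: Citadel wins 21–11.
  Ember vs Delta: Ember wins 24–8.
  Citadel vs Delta: Citadel wins 25–7.
Copeland scores (wins − losses):
  Granite: 0 − 3 = -3
  Ember: 2 − 1 = 1
  Citadel: 3 − 0 = 3
  Delta: 1 − 2 = -1
Citadel has the best Copeland score.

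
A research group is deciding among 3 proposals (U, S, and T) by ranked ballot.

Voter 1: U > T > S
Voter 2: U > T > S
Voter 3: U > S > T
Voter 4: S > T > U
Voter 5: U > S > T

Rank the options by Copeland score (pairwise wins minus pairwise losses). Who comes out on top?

U

Pairwise results:
  U vs S: U wins 4–1.
  U vs T: U wins 4–1.
  S vs T: S wins 3–2.
Copeland scores (wins − losses):
  U: 2 − 0 = 2
  S: 1 − 1 = 0
  T: 0 − 2 = -2
U has the best Copeland score.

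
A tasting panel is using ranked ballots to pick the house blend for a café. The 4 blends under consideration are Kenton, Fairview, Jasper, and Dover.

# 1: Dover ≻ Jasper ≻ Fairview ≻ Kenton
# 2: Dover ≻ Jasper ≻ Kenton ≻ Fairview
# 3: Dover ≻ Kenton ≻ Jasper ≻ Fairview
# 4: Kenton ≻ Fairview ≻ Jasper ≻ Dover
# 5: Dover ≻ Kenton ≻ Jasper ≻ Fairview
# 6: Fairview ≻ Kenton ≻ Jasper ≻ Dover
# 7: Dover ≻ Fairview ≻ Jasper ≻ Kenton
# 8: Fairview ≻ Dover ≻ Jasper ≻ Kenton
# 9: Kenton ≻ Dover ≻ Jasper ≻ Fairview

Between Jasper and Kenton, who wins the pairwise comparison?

Kenton

Ballots ranking Jasper above Kenton: 4.
Ballots ranking Kenton above Jasper: 5.
Kenton wins the head-to-head, 5–4.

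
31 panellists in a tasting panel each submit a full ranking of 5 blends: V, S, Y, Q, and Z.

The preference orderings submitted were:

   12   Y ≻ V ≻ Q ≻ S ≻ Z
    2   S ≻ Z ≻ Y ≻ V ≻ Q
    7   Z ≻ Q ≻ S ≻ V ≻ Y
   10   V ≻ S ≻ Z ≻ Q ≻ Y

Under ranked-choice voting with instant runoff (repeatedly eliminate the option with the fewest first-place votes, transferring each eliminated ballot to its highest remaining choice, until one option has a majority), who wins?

V

Round 1: Y 12, V 10, Z 7, S 2, Q 0. Q has the fewest and is eliminated.
Round 2: Y 12, V 10, Z 7, S 2. S has the fewest and is eliminated.
Round 3: Y 12, V 10, Z 9. Z has the fewest and is eliminated.
Round 4: V 17, Y 14. V has a majority.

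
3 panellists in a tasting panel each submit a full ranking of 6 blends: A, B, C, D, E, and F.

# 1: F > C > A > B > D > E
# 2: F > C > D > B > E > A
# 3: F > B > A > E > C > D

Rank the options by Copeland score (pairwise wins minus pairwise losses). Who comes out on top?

F

Pairwise results:
  A vs B: B wins 2–1.
  A vs C: C wins 2–1.
  A vs D: A wins 2–1.
  A vs E: A wins 2–1.
  A vs F: F wins 3–0.
  B vs C: C wins 2–1.
  B vs D: B wins 2–1.
  B vs E: B wins 3–0.
  B vs F: F wins 3–0.
  C vs D: C wins 3–0.
  C vs E: C wins 2–1.
  C vs F: F wins 3–0.
  D vs E: D wins 2–1.
  D vs F: F wins 3–0.
  E vs F: F wins 3–0.
Copeland scores (wins − losses):
  A: 2 − 3 = -1
  B: 3 − 2 = 1
  C: 4 − 1 = 3
  D: 1 − 4 = -3
  E: 0 − 5 = -5
  F: 5 − 0 = 5
F has the best Copeland score.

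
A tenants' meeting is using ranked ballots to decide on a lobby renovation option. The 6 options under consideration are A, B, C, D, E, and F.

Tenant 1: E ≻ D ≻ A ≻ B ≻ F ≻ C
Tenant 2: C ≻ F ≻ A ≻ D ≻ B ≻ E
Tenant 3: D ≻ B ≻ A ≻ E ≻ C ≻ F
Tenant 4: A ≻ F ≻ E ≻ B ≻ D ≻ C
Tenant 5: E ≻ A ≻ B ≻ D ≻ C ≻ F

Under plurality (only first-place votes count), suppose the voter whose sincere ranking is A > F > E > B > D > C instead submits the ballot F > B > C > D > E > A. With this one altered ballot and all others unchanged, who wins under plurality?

E

First-place totals with the altered ballot: A 0, B 0, C 1, D 1, E 2, F 1.
The winner is unchanged: still E.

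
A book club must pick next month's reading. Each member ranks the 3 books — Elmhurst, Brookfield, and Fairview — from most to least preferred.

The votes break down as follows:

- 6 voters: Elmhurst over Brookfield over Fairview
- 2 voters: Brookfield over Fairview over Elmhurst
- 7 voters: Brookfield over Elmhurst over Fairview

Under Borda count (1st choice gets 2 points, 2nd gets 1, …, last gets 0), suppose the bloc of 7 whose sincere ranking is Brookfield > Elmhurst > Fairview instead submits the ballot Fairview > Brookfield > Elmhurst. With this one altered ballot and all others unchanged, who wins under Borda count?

Brookfield

Borda totals with the altered ballot: Elmhurst 12, Brookfield 17, Fairview 16.
The winner is unchanged: still Brookfield.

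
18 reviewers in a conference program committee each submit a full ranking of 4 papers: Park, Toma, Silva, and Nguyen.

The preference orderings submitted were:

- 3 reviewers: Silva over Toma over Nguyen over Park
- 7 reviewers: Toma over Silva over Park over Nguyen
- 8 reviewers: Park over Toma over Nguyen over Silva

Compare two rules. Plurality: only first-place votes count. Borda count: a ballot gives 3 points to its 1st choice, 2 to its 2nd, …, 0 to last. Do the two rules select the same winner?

No

Plurality first-place counts: Park 8, Toma 7, Silva 3, Nguyen 0 → Park.
Borda totals: Park 31, Toma 43, Silva 23, Nguyen 11 → Toma.
The two rules disagree: plurality picks Park, Borda picks Toma.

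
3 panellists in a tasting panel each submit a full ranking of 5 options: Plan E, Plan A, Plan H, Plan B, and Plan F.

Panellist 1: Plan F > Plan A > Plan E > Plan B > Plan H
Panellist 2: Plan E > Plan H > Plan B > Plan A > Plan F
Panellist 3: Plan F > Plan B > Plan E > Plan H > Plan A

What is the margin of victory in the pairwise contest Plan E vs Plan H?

3

Ballots ranking Plan E above Plan H: 3.
Ballots ranking Plan H above Plan E: 0.
Plan E wins 3–0, a margin of 3.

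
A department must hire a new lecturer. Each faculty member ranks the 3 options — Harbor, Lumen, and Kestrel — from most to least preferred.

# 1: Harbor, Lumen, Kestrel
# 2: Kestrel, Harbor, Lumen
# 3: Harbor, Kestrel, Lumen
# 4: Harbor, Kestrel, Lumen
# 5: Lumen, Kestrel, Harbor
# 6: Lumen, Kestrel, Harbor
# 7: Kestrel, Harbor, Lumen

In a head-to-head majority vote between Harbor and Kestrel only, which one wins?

Kestrel

Ballots ranking Harbor above Kestrel: 3.
Ballots ranking Kestrel above Harbor: 4.
Kestrel wins the head-to-head, 4–3.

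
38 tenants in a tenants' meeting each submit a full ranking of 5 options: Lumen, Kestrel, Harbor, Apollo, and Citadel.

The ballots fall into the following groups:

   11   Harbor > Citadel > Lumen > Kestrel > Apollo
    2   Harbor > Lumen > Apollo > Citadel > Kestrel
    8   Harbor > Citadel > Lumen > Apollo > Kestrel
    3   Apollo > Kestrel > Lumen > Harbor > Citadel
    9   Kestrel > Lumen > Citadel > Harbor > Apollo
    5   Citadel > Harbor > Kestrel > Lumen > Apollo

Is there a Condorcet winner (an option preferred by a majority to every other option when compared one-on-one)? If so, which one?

Harbor

Head-to-head results (38 voters total):
Lumen vs Kestrel: Lumen wins 21–17.
Lumen vs Harbor: Harbor wins 26–12.
Lumen vs Apollo: Lumen wins 35–3.
Lumen vs Citadel: Citadel wins 24–14.
Kestrel vs Harbor: Harbor wins 26–12.
Kestrel vs Apollo: Kestrel wins 25–13.
Kestrel vs Citadel: Citadel wins 26–12.
Harbor vs Apollo: Harbor wins 35–3.
Harbor vs Citadel: Harbor wins 24–14.
Apollo vs Citadel: Citadel wins 33–5.
Harbor beats each rival — Lumen (26–12), Kestrel (26–12), Apollo (35–3), Citadel (24–14) — so Harbor is the Condorcet winner.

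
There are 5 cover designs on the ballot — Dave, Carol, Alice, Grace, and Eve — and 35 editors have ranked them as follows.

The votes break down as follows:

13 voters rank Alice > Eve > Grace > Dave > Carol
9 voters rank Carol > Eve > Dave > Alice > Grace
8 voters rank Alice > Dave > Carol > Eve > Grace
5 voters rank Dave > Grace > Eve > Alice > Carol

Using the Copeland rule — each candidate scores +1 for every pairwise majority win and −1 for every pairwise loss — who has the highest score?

Alice

Pairwise results:
  Dave vs Carol: Dave wins 26–9.
  Dave vs Alice: Alice wins 21–14.
  Dave vs Grace: Dave wins 22–13.
  Dave vs Eve: Eve wins 22–13.
  Carol vs Alice: Alice wins 26–9.
  Carol vs Grace: Grace wins 18–17.
  Carol vs Eve: Eve wins 18–17.
  Alice vs Grace: Alice wins 30–5.
  Alice vs Eve: Alice wins 21–14.
  Grace vs Eve: Eve wins 30–5.
Copeland scores (wins − losses):
  Dave: 2 − 2 = 0
  Carol: 0 − 4 = -4
  Alice: 4 − 0 = 4
  Grace: 1 − 3 = -2
  Eve: 3 − 1 = 2
Alice has the best Copeland score.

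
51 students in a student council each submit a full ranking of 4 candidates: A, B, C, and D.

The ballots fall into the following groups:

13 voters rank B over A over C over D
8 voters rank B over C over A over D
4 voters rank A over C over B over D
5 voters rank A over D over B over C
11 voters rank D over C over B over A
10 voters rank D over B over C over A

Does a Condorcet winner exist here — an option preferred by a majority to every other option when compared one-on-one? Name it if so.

Head-to-head results (51 voters total):
A vs B: B wins 42–9.
A vs C: C wins 29–22.
A vs D: A wins 30–21.
B vs C: B wins 36–15.
B vs D: D wins 26–25.
C vs D: D wins 26–25.
No candidate beats all others: A beats D beats B beats A, a majority cycle.

There is no Condorcet winner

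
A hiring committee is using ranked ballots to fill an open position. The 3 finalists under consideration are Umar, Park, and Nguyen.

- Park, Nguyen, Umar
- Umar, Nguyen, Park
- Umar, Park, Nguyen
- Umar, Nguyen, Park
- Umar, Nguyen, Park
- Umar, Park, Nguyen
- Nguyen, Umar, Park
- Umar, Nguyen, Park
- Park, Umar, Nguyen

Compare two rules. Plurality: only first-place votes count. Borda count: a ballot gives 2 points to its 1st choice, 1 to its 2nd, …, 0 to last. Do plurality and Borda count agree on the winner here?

Yes

Plurality first-place counts: Umar 6, Park 2, Nguyen 1 → Umar.
Borda totals: Umar 14, Park 6, Nguyen 7 → Umar.
The two rules agree on Umar.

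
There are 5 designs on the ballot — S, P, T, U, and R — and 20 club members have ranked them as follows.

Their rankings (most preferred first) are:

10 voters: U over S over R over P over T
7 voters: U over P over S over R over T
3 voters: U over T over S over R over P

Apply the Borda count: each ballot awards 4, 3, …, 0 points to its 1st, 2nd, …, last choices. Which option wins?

U

Borda scores:
  S: 10·3 + 7·2 + 3·2 = 50
  P: 10·1 + 7·3 + 3·0 = 31
  T: 10·0 + 7·0 + 3·3 = 9
  U: 10·4 + 7·4 + 3·4 = 80
  R: 10·2 + 7·1 + 3·1 = 30
U has the highest total.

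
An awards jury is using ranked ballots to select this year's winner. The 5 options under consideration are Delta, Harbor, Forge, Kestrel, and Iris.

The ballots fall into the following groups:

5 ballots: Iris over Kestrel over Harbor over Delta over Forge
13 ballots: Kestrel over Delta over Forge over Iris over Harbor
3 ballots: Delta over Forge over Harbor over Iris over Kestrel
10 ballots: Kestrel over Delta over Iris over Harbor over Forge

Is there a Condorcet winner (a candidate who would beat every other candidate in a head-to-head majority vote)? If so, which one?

Head-to-head results (31 voters total):
Delta vs Harbor: Delta wins 26–5.
Delta vs Forge: Delta wins 31–0.
Delta vs Kestrel: Kestrel wins 28–3.
Delta vs Iris: Delta wins 26–5.
Harbor vs Forge: Forge wins 16–15.
Harbor vs Kestrel: Kestrel wins 28–3.
Harbor vs Iris: Iris wins 28–3.
Forge vs Kestrel: Kestrel wins 28–3.
Forge vs Iris: Forge wins 16–15.
Kestrel vs Iris: Kestrel wins 23–8.
Kestrel beats each rival — Delta (28–3), Harbor (28–3), Forge (28–3), Iris (23–8) — so Kestrel is the Condorcet winner.

Kestrel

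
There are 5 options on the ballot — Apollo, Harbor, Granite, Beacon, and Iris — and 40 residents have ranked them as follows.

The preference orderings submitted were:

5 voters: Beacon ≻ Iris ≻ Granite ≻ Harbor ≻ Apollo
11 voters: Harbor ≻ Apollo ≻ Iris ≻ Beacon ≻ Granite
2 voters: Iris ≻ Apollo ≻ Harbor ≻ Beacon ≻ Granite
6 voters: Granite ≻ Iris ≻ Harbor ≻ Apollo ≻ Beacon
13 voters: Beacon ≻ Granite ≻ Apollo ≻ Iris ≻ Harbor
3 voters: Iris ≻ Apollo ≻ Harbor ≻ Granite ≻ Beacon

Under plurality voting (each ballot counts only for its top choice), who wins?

Beacon

First-place vote totals:
  Apollo: 0
  Harbor: 11
  Granite: 6
  Beacon: 18
  Iris: 5
Beacon has the most first-place votes.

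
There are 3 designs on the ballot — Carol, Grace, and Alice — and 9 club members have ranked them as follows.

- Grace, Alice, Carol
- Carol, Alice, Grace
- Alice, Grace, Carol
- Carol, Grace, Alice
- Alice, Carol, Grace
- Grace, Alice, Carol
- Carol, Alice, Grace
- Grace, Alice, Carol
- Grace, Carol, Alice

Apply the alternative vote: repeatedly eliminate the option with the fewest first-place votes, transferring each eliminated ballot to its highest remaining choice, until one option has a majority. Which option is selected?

Grace

Round 1: Grace 4, Carol 3, Alice 2. Alice has the fewest and is eliminated.
Round 2: Grace 5, Carol 4. Grace has a majority.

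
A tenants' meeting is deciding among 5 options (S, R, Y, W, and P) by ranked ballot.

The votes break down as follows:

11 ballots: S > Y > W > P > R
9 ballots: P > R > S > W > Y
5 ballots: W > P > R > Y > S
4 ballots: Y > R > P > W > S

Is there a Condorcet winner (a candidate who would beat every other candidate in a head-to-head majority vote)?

No

Head-to-head results (29 voters total):
S vs R: R wins 18–11.
S vs Y: S wins 20–9.
S vs W: S wins 20–9.
S vs P: P wins 18–11.
R vs Y: Y wins 15–14.
R vs W: W wins 16–13.
R vs P: P wins 25–4.
Y vs W: Y wins 15–14.
Y vs P: Y wins 15–14.
W vs P: W wins 16–13.
No candidate beats all others: S beats Y beats R beats S, a majority cycle.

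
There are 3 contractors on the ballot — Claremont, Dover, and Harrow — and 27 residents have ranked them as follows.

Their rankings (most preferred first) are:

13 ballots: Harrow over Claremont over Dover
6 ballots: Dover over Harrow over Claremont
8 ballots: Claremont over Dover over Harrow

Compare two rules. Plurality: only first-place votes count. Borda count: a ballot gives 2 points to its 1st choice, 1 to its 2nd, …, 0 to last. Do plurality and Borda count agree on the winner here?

Plurality first-place counts: Claremont 8, Dover 6, Harrow 13 → Harrow.
Borda totals: Claremont 29, Dover 20, Harrow 32 → Harrow.
The two rules agree on Harrow.

Yes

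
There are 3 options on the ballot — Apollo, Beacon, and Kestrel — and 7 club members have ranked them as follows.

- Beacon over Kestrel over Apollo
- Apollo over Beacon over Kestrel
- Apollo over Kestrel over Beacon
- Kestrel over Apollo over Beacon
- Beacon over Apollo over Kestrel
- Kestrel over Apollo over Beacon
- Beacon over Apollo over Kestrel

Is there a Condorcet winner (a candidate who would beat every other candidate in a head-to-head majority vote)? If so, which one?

Apollo

Head-to-head results (7 voters total):
Apollo vs Beacon: Apollo wins 4–3.
Apollo vs Kestrel: Apollo wins 4–3.
Beacon vs Kestrel: Beacon wins 4–3.
Apollo beats each rival — Beacon (4–3), Kestrel (4–3) — so Apollo is the Condorcet winner.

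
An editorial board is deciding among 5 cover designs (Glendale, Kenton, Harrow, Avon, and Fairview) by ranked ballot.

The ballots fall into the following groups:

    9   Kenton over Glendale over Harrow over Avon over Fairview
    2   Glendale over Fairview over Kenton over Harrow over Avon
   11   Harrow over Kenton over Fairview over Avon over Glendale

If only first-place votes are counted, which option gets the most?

Harrow

First-place vote totals:
  Glendale: 2
  Kenton: 9
  Harrow: 11
  Avon: 0
  Fairview: 0
Harrow has the most first-place votes.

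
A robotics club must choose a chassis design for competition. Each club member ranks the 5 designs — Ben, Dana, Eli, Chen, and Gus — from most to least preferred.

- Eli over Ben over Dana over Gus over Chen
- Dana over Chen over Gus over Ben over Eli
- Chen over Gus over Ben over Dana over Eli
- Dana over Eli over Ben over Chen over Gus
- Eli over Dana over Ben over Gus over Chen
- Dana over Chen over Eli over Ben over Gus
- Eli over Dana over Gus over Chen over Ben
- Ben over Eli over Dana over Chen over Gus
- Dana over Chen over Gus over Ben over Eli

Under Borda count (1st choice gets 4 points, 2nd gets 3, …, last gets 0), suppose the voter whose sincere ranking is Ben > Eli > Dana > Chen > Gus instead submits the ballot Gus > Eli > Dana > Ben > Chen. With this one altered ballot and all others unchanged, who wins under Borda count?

Borda totals with the altered ballot: Ben 13, Dana 27, Eli 20, Chen 15, Gus 15.
The winner is unchanged: still Dana.

Dana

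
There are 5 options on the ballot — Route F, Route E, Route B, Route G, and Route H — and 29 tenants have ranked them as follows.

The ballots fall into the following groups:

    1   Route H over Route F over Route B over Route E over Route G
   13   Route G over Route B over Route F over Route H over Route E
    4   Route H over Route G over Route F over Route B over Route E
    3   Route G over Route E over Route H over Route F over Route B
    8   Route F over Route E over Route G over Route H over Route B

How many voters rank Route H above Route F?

8

Ballots ranking Route H above Route F: 1+4+3 = 8.
Ballots ranking Route F above Route H: 13+8 = 21.
So 8 of 29 voters prefer Route H to Route F.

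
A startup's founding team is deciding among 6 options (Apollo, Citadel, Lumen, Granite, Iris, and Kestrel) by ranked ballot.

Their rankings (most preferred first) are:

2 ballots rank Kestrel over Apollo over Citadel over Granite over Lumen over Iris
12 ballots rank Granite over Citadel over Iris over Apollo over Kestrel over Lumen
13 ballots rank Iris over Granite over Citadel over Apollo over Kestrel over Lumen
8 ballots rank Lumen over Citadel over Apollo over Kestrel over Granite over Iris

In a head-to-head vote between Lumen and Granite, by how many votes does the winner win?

19

Ballots ranking Lumen above Granite: 8.
Ballots ranking Granite above Lumen: 2+12+13 = 27.
Granite wins 27–8, a margin of 19.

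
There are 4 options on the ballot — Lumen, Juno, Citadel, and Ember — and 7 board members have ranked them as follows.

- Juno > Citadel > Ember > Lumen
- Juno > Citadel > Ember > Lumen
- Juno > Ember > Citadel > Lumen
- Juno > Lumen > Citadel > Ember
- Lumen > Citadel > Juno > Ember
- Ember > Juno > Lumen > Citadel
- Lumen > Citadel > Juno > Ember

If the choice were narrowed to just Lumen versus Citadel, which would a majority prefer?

Lumen

Ballots ranking Lumen above Citadel: 4.
Ballots ranking Citadel above Lumen: 3.
Lumen wins the head-to-head, 4–3.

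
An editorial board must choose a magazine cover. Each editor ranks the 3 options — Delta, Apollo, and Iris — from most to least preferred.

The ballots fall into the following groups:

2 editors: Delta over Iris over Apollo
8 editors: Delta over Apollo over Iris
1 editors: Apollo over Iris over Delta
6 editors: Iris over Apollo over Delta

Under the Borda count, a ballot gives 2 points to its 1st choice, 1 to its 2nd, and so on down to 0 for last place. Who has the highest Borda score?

Delta

Borda scores:
  Delta: 2·2 + 8·2 + 0 + 6·0 = 20
  Apollo: 2·0 + 8·1 + 2 + 6·1 = 16
  Iris: 2·1 + 8·0 + 1 + 6·2 = 15
Delta has the highest total.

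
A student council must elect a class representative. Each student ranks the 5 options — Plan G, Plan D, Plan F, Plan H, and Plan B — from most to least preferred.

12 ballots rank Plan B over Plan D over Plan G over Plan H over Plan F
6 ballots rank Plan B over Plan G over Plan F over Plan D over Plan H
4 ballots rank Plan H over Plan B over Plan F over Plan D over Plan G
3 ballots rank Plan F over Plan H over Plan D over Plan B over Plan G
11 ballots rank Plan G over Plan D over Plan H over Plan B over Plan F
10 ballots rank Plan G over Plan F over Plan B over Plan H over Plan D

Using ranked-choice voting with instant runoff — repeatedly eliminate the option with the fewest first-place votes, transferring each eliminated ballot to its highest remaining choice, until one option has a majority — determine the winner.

Round 1: Plan G 21, Plan B 18, Plan H 4, Plan F 3, Plan D 0. Plan D has the fewest and is eliminated.
Round 2: Plan G 21, Plan B 18, Plan H 4, Plan F 3. Plan F has the fewest and is eliminated.
Round 3: Plan G 21, Plan B 18, Plan H 7. Plan H has the fewest and is eliminated.
Round 4: Plan B 25, Plan G 21. Plan B has a majority.

Plan B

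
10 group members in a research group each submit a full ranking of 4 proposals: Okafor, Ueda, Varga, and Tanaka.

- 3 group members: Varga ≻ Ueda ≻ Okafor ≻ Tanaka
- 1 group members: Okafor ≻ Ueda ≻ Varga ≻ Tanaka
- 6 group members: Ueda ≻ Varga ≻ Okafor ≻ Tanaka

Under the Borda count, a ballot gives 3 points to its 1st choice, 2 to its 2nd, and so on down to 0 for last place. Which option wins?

Borda scores:
  Okafor: 3·1 + 3 + 6·1 = 12
  Ueda: 3·2 + 2 + 6·3 = 26
  Varga: 3·3 + 1 + 6·2 = 22
  Tanaka: 3·0 + 0 + 6·0 = 0
Ueda has the highest total.

Ueda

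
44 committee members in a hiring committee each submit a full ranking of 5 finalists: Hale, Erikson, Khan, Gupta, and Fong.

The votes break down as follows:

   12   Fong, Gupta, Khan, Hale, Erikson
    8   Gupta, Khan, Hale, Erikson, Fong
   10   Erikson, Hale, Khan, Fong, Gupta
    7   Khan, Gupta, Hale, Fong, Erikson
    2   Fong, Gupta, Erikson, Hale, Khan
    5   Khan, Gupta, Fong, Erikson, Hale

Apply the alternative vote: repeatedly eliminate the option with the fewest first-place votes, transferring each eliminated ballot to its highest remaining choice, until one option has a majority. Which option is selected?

Khan

Round 1: Fong 14, Khan 12, Erikson 10, Gupta 8, Hale 0. Hale has the fewest and is eliminated.
Round 2: Fong 14, Khan 12, Erikson 10, Gupta 8. Gupta has the fewest and is eliminated.
Round 3: Khan 20, Fong 14, Erikson 10. Erikson has the fewest and is eliminated.
Round 4: Khan 30, Fong 14. Khan has a majority.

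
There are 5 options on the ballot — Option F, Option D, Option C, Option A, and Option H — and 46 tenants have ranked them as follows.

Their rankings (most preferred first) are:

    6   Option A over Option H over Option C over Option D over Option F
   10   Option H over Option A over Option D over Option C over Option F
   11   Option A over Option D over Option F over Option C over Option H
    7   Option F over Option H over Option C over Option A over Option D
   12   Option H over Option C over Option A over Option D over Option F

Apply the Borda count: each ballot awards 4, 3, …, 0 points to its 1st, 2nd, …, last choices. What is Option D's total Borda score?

71

Borda scores:
  Option F: 6·0 + 10·0 + 11·2 + 7·4 + 12·0 = 50
  Option D: 6·1 + 10·2 + 11·3 + 7·0 + 12·1 = 71
  Option C: 6·2 + 10·1 + 11·1 + 7·2 + 12·3 = 83
  Option A: 6·4 + 10·3 + 11·4 + 7·1 + 12·2 = 129
  Option H: 6·3 + 10·4 + 11·0 + 7·3 + 12·4 = 127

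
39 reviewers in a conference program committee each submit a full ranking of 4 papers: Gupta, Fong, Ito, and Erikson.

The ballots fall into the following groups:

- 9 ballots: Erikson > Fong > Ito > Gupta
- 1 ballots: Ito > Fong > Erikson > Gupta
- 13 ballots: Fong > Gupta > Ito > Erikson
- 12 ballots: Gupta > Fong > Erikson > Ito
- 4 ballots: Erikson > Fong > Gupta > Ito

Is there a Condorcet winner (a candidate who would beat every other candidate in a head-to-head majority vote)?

Yes

Head-to-head results (39 voters total):
Gupta vs Fong: Fong wins 27–12.
Gupta vs Ito: Gupta wins 29–10.
Gupta vs Erikson: Gupta wins 25–14.
Fong vs Ito: Fong wins 38–1.
Fong vs Erikson: Fong wins 26–13.
Ito vs Erikson: Erikson wins 25–14.
Fong beats each rival — Gupta (27–12), Ito (38–1), Erikson (26–13) — so Fong is the Condorcet winner.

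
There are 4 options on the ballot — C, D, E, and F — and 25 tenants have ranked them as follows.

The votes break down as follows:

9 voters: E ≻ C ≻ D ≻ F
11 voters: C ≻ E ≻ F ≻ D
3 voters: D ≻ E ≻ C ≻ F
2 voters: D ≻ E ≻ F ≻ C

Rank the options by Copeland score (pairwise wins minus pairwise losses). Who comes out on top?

Pairwise results:
  C vs D: C wins 20–5.
  C vs E: E wins 14–11.
  C vs F: C wins 23–2.
  D vs E: E wins 20–5.
  D vs F: D wins 14–11.
  E vs F: E wins 25–0.
Copeland scores (wins − losses):
  C: 2 − 1 = 1
  D: 1 − 2 = -1
  E: 3 − 0 = 3
  F: 0 − 3 = -3
E has the best Copeland score.

E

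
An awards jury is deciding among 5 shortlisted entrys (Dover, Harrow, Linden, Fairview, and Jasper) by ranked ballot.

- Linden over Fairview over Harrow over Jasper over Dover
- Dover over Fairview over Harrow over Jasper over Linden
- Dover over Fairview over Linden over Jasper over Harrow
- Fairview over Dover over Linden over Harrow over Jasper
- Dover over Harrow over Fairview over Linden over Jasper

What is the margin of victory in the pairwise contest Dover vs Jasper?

Ballots ranking Dover above Jasper: 4.
Ballots ranking Jasper above Dover: 1.
Dover wins 4–1, a margin of 3.

3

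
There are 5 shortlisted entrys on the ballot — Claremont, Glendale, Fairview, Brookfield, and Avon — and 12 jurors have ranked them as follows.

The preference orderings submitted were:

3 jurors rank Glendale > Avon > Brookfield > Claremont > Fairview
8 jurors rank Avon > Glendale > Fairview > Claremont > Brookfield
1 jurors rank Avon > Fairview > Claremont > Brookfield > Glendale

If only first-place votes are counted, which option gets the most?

Avon

First-place vote totals:
  Claremont: 0
  Glendale: 3
  Fairview: 0
  Brookfield: 0
  Avon: 9
Avon has the most first-place votes.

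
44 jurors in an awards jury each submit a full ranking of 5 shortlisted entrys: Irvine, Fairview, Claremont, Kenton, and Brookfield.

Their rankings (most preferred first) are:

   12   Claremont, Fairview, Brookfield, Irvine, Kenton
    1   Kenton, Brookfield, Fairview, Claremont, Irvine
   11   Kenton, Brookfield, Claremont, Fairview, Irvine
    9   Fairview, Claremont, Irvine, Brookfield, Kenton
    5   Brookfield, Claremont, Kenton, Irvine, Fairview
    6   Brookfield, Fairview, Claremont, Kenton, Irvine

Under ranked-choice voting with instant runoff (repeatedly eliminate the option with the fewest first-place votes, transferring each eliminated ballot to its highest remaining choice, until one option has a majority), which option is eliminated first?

Irvine

Round 1: Claremont 12, Kenton 12, Brookfield 11, Fairview 9, Irvine 0. Irvine has the fewest and is eliminated.
Round 2: Claremont 12, Kenton 12, Brookfield 11, Fairview 9. Fairview has the fewest and is eliminated.
Round 3: Claremont 21, Kenton 12, Brookfield 11. Brookfield has the fewest and is eliminated.
Round 4: Claremont 32, Kenton 12. Claremont has a majority.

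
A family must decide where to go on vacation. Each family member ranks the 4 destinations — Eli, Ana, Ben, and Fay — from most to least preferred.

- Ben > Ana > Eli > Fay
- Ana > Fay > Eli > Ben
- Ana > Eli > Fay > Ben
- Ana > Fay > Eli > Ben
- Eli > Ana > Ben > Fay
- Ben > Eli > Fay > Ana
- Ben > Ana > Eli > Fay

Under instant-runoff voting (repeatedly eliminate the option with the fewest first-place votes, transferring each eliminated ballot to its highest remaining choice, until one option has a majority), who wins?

Round 1: Ana 3, Ben 3, Eli 1, Fay 0. Fay has the fewest and is eliminated.
Round 2: Ana 3, Ben 3, Eli 1. Eli has the fewest and is eliminated.
Round 3: Ana 4, Ben 3. Ana has a majority.

Ana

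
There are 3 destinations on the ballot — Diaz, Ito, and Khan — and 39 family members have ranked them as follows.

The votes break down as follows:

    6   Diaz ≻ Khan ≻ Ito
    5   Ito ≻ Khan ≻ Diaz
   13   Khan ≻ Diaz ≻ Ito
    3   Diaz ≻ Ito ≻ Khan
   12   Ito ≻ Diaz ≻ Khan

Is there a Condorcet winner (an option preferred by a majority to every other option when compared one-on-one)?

Head-to-head results (39 voters total):
Diaz vs Ito: Diaz wins 22–17.
Diaz vs Khan: Diaz wins 21–18.
Ito vs Khan: Ito wins 20–19.
Diaz beats each rival — Ito (22–17), Khan (21–18) — so Diaz is the Condorcet winner.

Yes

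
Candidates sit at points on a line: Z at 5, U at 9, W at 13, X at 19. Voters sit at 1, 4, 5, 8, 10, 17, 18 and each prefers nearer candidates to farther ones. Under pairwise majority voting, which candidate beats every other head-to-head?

U

With single-peaked preferences on a line, the Condorcet winner is the candidate closest to the median voter.
The median voter (position 8) is closest to U at 9.
Check: U vs W — voters closer to U: 5 of 7.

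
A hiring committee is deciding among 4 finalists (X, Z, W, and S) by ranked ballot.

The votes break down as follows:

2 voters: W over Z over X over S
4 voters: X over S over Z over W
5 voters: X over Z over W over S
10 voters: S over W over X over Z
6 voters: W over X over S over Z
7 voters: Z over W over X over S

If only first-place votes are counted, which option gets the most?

First-place vote totals:
  X: 9
  Z: 7
  W: 8
  S: 10
S has the most first-place votes.

S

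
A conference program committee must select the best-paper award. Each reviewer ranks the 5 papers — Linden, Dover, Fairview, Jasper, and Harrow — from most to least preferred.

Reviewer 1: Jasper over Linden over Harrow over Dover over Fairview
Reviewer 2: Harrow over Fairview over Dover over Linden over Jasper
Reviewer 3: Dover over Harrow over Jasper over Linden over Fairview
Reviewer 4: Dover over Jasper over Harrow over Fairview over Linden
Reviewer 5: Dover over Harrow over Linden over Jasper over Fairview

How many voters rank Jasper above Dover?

1

Ballots ranking Jasper above Dover: 1.
Ballots ranking Dover above Jasper: 4.
So 1 of 5 voters prefer Jasper to Dover.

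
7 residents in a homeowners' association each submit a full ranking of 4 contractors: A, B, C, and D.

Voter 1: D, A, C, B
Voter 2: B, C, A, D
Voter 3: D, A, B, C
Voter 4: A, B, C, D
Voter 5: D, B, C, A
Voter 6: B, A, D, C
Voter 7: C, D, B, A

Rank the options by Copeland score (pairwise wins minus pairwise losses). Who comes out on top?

Pairwise results:
  A vs B: B wins 4–3.
  A vs C: A wins 4–3.
  A vs D: D wins 4–3.
  B vs C: B wins 5–2.
  B vs D: D wins 4–3.
  C vs D: D wins 4–3.
Copeland scores (wins − losses):
  A: 1 − 2 = -1
  B: 2 − 1 = 1
  C: 0 − 3 = -3
  D: 3 − 0 = 3
D has the best Copeland score.

D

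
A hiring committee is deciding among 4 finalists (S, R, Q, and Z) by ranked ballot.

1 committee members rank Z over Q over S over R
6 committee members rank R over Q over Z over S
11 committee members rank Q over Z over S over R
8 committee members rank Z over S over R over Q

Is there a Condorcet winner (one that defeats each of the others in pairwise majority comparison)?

Head-to-head results (26 voters total):
S vs R: S wins 20–6.
S vs Q: Q wins 18–8.
S vs Z: Z wins 26–0.
R vs Q: R wins 14–12.
R vs Z: Z wins 20–6.
Q vs Z: Q wins 17–9.
No candidate beats all others: S beats R beats Q beats S, a majority cycle.

No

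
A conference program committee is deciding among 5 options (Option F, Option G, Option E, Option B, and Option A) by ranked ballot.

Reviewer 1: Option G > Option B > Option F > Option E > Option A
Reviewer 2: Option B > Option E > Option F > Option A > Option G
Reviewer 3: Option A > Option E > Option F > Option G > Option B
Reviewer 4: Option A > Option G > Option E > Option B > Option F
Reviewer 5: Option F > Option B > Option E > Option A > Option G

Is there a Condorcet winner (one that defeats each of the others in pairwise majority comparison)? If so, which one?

None — there is no Condorcet winner

Head-to-head results (5 voters total):
Option F vs Option G: Option F wins 3–2.
Option F vs Option E: Option E wins 3–2.
Option F vs Option B: Option B wins 3–2.
Option F vs Option A: Option F wins 3–2.
Option G vs Option E: Option E wins 3–2.
Option G vs Option B: Option G wins 3–2.
Option G vs Option A: Option A wins 4–1.
Option E vs Option B: Option B wins 3–2.
Option E vs Option A: Option E wins 3–2.
Option B vs Option A: Option B wins 3–2.
No candidate beats all others: Option F beats Option G beats Option B beats Option F, a majority cycle.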